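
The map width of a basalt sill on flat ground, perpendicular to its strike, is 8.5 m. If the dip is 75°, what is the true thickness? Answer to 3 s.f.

8.21 m

True thickness t = w · sin(dip) = 8.5 × sin 75°
t = 8.5 × 0.9659 = 8.210 m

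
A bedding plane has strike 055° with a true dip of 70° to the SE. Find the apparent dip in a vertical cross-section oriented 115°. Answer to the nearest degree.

67°

The strike is 055° and the section trends 115°; the acute angle between them is β = 60°.
tan(apparent dip) = tan 70° · sin 60° = 2.3794
α = arctan(2.3794) = 67.20°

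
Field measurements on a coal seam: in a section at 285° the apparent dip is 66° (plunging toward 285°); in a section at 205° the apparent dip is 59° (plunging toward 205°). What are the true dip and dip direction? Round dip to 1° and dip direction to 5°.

true dip 69°, dip direction 255°

Represent each trace as a vector plunging at its apparent dip toward its trend (east-north-up frame): v₁ = (-0.393, 0.105, -0.914), v₂ = (-0.218, -0.467, -0.857).
The plane normal is n = v₁ × v₂ ∝ (-0.517, -0.138, 0.206).
tan δ = √(n_x²+n_y²)/n_z = 0.535/0.206, so δ = 68.9°.
Dip direction = azimuth of (n_x, n_y) = atan2(-0.517, -0.138) = 255°.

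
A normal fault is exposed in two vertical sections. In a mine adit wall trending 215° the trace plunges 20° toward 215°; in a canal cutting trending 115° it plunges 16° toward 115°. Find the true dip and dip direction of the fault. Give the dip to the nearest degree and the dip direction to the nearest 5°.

true dip 27°, dip direction 170°

Represent each trace as a vector plunging at its apparent dip toward its trend (east-north-up frame): v₁ = (-0.539, -0.770, -0.342), v₂ = (0.871, -0.406, -0.276).
n = v₁ × v₂ = (0.073, -0.447, 0.890) (taken with n_z > 0).
True dip = arccos(n_z / |n|) = arccos(0.8913) = 27.0°.
Dip direction = atan2(0.073, -0.447) = 171° (azimuth of n's horizontal projection).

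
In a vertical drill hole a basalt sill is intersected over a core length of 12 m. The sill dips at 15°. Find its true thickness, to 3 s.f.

11.6 m

True thickness t = h · cos(dip) = 12 × cos 15°
t = 12 × 0.9659 = 11.591 m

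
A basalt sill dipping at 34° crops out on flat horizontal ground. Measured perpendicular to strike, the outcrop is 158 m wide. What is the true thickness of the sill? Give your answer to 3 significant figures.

88.4 m

True thickness t = w · sin(dip) = 158 × sin 34°
t = 158 × 0.5592 = 88.352 m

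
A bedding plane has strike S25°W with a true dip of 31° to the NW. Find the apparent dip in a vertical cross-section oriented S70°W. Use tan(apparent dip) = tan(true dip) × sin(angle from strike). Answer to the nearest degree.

23°

The section lies 45° from the strike.
tan α = tan 31° × sin 45° = 0.6009 × 0.7071 = 0.4249
apparent dip = arctan 0.4249 = 23.02°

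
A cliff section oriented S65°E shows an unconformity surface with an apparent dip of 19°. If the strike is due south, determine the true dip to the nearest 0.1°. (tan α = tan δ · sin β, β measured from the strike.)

20.8°

The section is 65° from the strike.
tan δ = tan α / sin β = tan 19° / sin 65° = 0.3443 / 0.9063 = 0.3799
δ = arctan(0.3799) = 20.80°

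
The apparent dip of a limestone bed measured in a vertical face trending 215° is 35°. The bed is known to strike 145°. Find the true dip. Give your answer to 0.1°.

β = acute angle between strike 145° and section 215° = 70°.
tan(true dip) = tan 35° / sin 70° = 0.7451
true dip = arctan 0.7451 = 36.69°

36.7°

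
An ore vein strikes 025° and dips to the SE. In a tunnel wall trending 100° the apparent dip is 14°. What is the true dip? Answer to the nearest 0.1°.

14.5°

β = acute angle between strike 025° and section 100° = 75°.
tan(true dip) = tan 14° / sin 75° = 0.2581
true dip = arctan 0.2581 = 14.47°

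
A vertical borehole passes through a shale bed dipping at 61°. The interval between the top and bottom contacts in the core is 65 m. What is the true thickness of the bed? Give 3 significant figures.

31.5 m

True thickness t = h · cos(dip) = 65 × cos 61°
t = 65 × 0.4848 = 31.513 m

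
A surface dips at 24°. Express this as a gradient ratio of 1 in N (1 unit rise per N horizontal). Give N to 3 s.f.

1 : N means tan θ = 1/N, so N = 1/tan 24° = 1/0.4452

1 in 2.25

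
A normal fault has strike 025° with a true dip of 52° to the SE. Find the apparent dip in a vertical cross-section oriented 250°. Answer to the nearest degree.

The section lies 45° from the strike.
tan α = tan 52° × sin 45° = 1.2799 × 0.7071 = 0.9051
α = arctan(0.9051) = 42.15°

42°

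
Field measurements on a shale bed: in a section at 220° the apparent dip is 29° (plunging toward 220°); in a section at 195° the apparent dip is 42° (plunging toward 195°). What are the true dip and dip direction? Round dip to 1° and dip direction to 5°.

true dip 48°, dip direction 160°

The two traces are lines in the plane: v₁ = (sin 220°·cos 29°, cos 220°·cos 29°, −sin 29°), v₂ = (sin 195°·cos 42°, cos 195°·cos 42°, −sin 42°).
Cross product v₁ × v₂ gives the pole to the plane: n ∝ (0.100, -0.283, 0.275).
Dip δ = arctan(|n_h|/n_z) = arctan(0.300/0.275) = 47.5°.
Dip direction = azimuth of (n_x, n_y) = atan2(0.100, -0.283) = 160°.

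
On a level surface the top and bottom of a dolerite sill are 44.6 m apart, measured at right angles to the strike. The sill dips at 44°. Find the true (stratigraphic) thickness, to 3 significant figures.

31.0 m

True thickness t = w · sin(dip) = 44.6 × sin 44°
t = 44.6 × 0.6947 = 30.982 m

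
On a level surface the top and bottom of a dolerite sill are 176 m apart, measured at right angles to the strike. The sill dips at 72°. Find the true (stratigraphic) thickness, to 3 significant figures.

True thickness t = w · sin(dip) = 176 × sin 72°
t = 176 × 0.9511 = 167.386 m

167 m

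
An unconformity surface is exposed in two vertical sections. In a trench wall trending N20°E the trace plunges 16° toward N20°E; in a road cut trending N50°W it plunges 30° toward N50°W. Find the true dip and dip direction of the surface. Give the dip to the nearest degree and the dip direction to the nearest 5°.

Each apparent-dip line lies in the plane. As unit vectors (x east, y north, z up), v₁ plunges 16°→N20°E and v₂ plunges 30°→N50°W.
n = v₁ × v₂ = (-0.298, 0.347, 0.782) (taken with n_z > 0).
tan δ = √(n_x²+n_y²)/n_z = 0.458/0.782, so δ = 30.3°.
Dip direction = atan2(-0.298, 0.347) = 319° (azimuth of n's horizontal projection).

true dip 30°, dip direction 320°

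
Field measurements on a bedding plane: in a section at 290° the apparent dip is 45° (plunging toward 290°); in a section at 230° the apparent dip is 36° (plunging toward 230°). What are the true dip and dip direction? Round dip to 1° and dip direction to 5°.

Each apparent-dip line lies in the plane. As unit vectors (x east, y north, z up), v₁ plunges 45°→290° and v₂ plunges 36°→230°.
Cross product v₁ × v₂ gives the pole to the plane: n ∝ (-0.510, 0.048, 0.495).
True dip = arccos(n_z / |n|) = arccos(0.6953) = 45.9°.
Dip direction = atan2(-0.510, 0.048) = 275° (azimuth of n's horizontal projection).

true dip 46°, dip direction 275°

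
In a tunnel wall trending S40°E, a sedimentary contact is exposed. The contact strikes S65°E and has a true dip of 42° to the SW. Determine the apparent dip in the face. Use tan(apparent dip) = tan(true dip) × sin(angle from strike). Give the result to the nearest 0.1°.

20.8°

The section lies 25° from the strike.
tan(apparent dip) = tan 42° · sin 25° = 0.3805
α = arctan(0.3805) = 20.83°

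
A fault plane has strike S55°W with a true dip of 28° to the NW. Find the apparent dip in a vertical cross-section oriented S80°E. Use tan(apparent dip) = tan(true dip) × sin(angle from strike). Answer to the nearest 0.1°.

20.6°

The section lies 45° from the strike.
tan(apparent dip) = tan 28° · sin 45° = 0.3760
α = arctan(0.3760) = 20.61°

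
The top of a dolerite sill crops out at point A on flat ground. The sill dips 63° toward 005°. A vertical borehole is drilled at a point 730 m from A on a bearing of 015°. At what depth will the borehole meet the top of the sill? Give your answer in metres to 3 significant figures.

The hole lies 10° from the dip direction, so the down-dip offset is 730 × cos 10° = 718.91 m.
Depth = down-dip offset × tan(dip) = 718.91 × tan 63° = 718.91 × 1.9626
Depth = 1410.94 m

1410 m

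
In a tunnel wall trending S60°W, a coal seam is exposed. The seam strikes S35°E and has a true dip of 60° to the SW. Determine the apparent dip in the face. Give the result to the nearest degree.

60°

The section lies 85° from the strike.
tan α = tan 60° × sin 85° = 1.7321 × 0.9962 = 1.7255
apparent dip = arctan 1.7255 = 59.91°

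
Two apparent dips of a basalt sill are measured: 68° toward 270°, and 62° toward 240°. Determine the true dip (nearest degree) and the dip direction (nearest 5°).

Represent each trace as a vector plunging at its apparent dip toward its trend (east-north-up frame): v₁ = (-0.375, -0.000, -0.927), v₂ = (-0.407, -0.235, -0.883).
Cross product v₁ × v₂ gives the pole to the plane: n ∝ (-0.218, 0.046, 0.088).
True dip = arccos(n_z / |n|) = arccos(0.3676) = 68.4°.
Dip direction = azimuth of (n_x, n_y) = atan2(-0.218, 0.046) = 282°.

true dip 68°, dip direction 280°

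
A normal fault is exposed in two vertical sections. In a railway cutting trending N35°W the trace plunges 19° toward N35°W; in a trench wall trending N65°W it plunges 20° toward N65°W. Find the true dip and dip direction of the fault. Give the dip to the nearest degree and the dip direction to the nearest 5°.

true dip 20°, dip direction 305°

The two traces are lines in the plane: v₁ = (sin 325°·cos 19°, cos 325°·cos 19°, −sin 19°), v₂ = (sin 295°·cos 20°, cos 295°·cos 20°, −sin 20°).
The plane normal is n = v₁ × v₂ ∝ (-0.136, 0.092, 0.444).
Dip δ = arctan(|n_h|/n_z) = arctan(0.164/0.444) = 20.2°.
Dip direction = atan2(-0.136, 0.092) = 304° (azimuth of n's horizontal projection).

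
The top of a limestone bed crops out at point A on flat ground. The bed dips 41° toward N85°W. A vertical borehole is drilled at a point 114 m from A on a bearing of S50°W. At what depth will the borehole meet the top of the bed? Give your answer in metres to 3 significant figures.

70.1 m

The hole lies 45° from the dip direction, so the down-dip offset is 114 × cos 45° = 80.61 m.
Depth = down-dip offset × tan(dip) = 80.61 × tan 41° = 80.61 × 0.8693
Depth = 70.07 m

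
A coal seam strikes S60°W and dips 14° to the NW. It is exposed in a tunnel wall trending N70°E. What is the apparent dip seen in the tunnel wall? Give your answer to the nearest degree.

2°

The strike is S60°W and the section trends N70°E; the acute angle between them is β = 10°.
tan α = tan 14° × sin 10° = 0.2493 × 0.1736 = 0.0433
apparent dip = arctan 0.0433 = 2.48°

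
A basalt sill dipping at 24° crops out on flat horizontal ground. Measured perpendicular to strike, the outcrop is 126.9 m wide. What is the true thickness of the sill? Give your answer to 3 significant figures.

51.6 m

True thickness t = w · sin(dip) = 126.9 × sin 24°
t = 126.9 × 0.4067 = 51.615 m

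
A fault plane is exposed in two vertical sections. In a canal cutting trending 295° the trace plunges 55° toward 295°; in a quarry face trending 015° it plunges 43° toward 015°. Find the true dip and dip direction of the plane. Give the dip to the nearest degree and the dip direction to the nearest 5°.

The two traces are lines in the plane: v₁ = (sin 295°·cos 55°, cos 295°·cos 55°, −sin 55°), v₂ = (sin 15°·cos 43°, cos 15°·cos 43°, −sin 43°).
n = v₁ × v₂ = (-0.413, 0.510, 0.413) (taken with n_z > 0).
True dip = arccos(n_z / |n|) = arccos(0.5328) = 57.8°.
Dip direction = azimuth of (n_x, n_y) = atan2(-0.413, 0.510) = 321°.

true dip 58°, dip direction 320°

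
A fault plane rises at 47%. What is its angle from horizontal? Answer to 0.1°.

25.2°

tan θ = 47/100 = 0.4700
θ = arctan(0.4700) = 25.17°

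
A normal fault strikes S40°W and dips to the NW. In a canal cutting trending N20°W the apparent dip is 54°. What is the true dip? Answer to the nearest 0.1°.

57.8°

β = acute angle between strike S40°W and section N20°W = 60°.
tan δ = tan α / sin β = tan 54° / sin 60° = 1.3764 / 0.8660 = 1.5893
δ = arctan(1.5893) = 57.82°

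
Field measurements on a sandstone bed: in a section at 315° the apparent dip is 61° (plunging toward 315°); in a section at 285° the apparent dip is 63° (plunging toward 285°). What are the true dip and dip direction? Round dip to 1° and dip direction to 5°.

true dip 63°, dip direction 290°

Each apparent-dip line lies in the plane. As unit vectors (x east, y north, z up), v₁ plunges 61°→315° and v₂ plunges 63°→285°.
Cross product v₁ × v₂ gives the pole to the plane: n ∝ (-0.203, 0.078, 0.110).
Dip δ = arctan(|n_h|/n_z) = arctan(0.217/0.110) = 63.1°.
Dip direction = azimuth of (n_x, n_y) = atan2(-0.203, 0.078) = 291°.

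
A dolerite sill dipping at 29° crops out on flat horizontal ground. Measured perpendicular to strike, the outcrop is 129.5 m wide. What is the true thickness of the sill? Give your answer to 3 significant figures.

True thickness t = w · sin(dip) = 129.5 × sin 29°
t = 129.5 × 0.4848 = 62.783 m

62.8 m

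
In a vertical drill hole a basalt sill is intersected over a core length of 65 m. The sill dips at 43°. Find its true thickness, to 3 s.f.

True thickness t = h · cos(dip) = 65 × cos 43°
t = 65 × 0.7314 = 47.538 m

47.5 m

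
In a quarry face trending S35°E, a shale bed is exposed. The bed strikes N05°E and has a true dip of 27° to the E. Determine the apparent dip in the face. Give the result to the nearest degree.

18°

The section lies 40° from the strike.
tan α = tan 27° × sin 40° = 0.5095 × 0.6428 = 0.3275
α = arctan(0.3275) = 18.13°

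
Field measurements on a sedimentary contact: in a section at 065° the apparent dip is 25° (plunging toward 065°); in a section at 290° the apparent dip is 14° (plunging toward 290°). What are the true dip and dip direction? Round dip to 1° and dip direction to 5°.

Each apparent-dip line lies in the plane. As unit vectors (x east, y north, z up), v₁ plunges 25°→065° and v₂ plunges 14°→290°.
Cross product v₁ × v₂ gives the pole to the plane: n ∝ (0.048, 0.584, 0.622).
Dip δ = arctan(|n_h|/n_z) = arctan(0.586/0.622) = 43.3°.
Dip direction = atan2(0.048, 0.584) = 5° (azimuth of n's horizontal projection).

true dip 43°, dip direction 005°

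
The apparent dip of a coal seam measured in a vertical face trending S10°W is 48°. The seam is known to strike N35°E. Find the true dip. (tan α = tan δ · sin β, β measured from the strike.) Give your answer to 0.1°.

69.2°

The section is 25° from the strike.
tan δ = tan α / sin β = tan 48° / sin 25° = 1.1106 / 0.4226 = 2.6279
δ = arctan(2.6279) = 69.17°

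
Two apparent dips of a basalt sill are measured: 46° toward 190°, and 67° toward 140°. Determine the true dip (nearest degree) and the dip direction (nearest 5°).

true dip 68°, dip direction 125°

Represent each trace as a vector plunging at its apparent dip toward its trend (east-north-up frame): v₁ = (-0.121, -0.684, -0.719), v₂ = (0.251, -0.299, -0.921).
The plane normal is n = v₁ × v₂ ∝ (0.414, -0.292, 0.208).
tan δ = √(n_x²+n_y²)/n_z = 0.507/0.208, so δ = 67.7°.
Dip direction = azimuth of (n_x, n_y) = atan2(0.414, -0.292) = 125°.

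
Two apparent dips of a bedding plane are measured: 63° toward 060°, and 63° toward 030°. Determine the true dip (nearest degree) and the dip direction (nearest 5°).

true dip 64°, dip direction 045°

Represent each trace as a vector plunging at its apparent dip toward its trend (east-north-up frame): v₁ = (0.393, 0.227, -0.891), v₂ = (0.227, 0.393, -0.891).
n = v₁ × v₂ = (0.148, 0.148, 0.103) (taken with n_z > 0).
Dip δ = arctan(|n_h|/n_z) = arctan(0.209/0.103) = 63.8°.
Dip direction = atan2(0.148, 0.148) = 45° (azimuth of n's horizontal projection).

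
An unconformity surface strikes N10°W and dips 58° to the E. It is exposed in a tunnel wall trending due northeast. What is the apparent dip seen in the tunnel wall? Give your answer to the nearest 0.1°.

The strike is N10°W and the section trends due northeast; the acute angle between them is β = 55°.
tan α = tan 58° × sin 55° = 1.6003 × 0.8192 = 1.3109
α = arctan(1.3109) = 52.66°

52.7°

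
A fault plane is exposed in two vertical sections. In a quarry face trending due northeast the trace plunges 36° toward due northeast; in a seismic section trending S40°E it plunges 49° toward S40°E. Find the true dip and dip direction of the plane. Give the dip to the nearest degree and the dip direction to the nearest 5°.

true dip 55°, dip direction 105°

The two traces are lines in the plane: v₁ = (sin 45°·cos 36°, cos 45°·cos 36°, −sin 36°), v₂ = (sin 140°·cos 49°, cos 140°·cos 49°, −sin 49°).
The plane normal is n = v₁ × v₂ ∝ (0.727, -0.184, 0.529).
tan δ = √(n_x²+n_y²)/n_z = 0.750/0.529, so δ = 54.8°.
Dip direction = atan2(0.727, -0.184) = 104° (azimuth of n's horizontal projection).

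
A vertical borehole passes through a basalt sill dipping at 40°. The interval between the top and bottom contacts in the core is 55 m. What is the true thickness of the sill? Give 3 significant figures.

42.1 m

True thickness t = h · cos(dip) = 55 × cos 40°
t = 55 × 0.7660 = 42.132 m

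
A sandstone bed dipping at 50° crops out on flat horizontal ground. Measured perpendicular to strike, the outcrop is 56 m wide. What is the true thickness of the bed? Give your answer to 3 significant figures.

True thickness t = w · sin(dip) = 56 × sin 50°
t = 56 × 0.7660 = 42.898 m

42.9 m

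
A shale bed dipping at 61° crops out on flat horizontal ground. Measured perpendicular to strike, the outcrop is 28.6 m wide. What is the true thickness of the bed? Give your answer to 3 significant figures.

25.0 m

True thickness t = w · sin(dip) = 28.6 × sin 61°
t = 28.6 × 0.8746 = 25.014 m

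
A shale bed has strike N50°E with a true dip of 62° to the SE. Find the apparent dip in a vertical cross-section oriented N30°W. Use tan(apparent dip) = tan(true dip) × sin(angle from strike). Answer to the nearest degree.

The section lies 80° from the strike.
tan α = tan 62° × sin 80° = 1.8807 × 0.9848 = 1.8522
α = arctan(1.8522) = 61.63°

62°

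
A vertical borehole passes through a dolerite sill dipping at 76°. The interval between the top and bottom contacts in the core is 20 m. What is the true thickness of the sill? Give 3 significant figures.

4.84 m

True thickness t = h · cos(dip) = 20 × cos 76°
t = 20 × 0.2419 = 4.838 m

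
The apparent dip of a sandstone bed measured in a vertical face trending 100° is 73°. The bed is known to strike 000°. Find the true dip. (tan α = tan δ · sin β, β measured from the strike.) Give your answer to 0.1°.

β = acute angle between strike 000° and section 100° = 80°.
tan(true dip) = tan 73° / sin 80° = 3.3213
true dip = arctan 3.3213 = 73.24°

73.2°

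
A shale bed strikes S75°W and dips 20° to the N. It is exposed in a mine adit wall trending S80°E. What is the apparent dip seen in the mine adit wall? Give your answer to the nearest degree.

The strike is S75°W and the section trends S80°E; the acute angle between them is β = 25°.
tan α = tan 20° × sin 25° = 0.3640 × 0.4226 = 0.1538
α = arctan(0.1538) = 8.74°

9°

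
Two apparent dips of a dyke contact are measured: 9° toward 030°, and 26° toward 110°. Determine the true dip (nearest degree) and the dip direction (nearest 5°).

Each apparent-dip line lies in the plane. As unit vectors (x east, y north, z up), v₁ plunges 9°→030° and v₂ plunges 26°→110°.
The plane normal is n = v₁ × v₂ ∝ (0.423, -0.084, 0.874).
Dip δ = arctan(|n_h|/n_z) = arctan(0.431/0.874) = 26.3°.
The horizontal component of n points toward azimuth atan2(n_x, n_y) = 101°, the dip direction.

true dip 26°, dip direction 100°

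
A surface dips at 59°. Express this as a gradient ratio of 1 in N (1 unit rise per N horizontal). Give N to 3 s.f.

1 : N means tan θ = 1/N, so N = 1/tan 59° = 1/1.6643

1 in 0.601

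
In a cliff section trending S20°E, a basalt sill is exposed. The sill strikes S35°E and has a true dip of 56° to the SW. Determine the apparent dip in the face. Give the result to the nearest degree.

21°

Angle between strike (S35°E) and section (S20°E): β = 15°.
tan α = tan 56° × sin 15° = 1.4826 × 0.2588 = 0.3837
apparent dip = arctan 0.3837 = 20.99°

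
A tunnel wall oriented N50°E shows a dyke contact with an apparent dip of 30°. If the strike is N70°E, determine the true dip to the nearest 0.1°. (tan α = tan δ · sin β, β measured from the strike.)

β = acute angle between strike N70°E and section N50°E = 20°.
tan δ = tan α / sin β = tan 30° / sin 20° = 0.5774 / 0.3420 = 1.6881
δ = arctan(1.6881) = 59.36°

59.4°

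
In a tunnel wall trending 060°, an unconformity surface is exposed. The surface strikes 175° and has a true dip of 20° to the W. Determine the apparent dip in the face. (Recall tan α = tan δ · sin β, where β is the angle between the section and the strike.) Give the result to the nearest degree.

18°

The strike is 175° and the section trends 060°; the acute angle between them is β = 65°.
tan α = tan 20° × sin 65° = 0.3640 × 0.9063 = 0.3299
α = arctan(0.3299) = 18.26°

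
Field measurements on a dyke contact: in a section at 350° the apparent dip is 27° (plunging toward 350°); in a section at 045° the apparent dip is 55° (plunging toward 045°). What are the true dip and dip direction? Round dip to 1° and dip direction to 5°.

true dip 56°, dip direction 060°

Each apparent-dip line lies in the plane. As unit vectors (x east, y north, z up), v₁ plunges 27°→350° and v₂ plunges 55°→045°.
Cross product v₁ × v₂ gives the pole to the plane: n ∝ (0.535, 0.311, 0.419).
Dip δ = arctan(|n_h|/n_z) = arctan(0.618/0.419) = 55.9°.
The horizontal component of n points toward azimuth atan2(n_x, n_y) = 60°, the dip direction.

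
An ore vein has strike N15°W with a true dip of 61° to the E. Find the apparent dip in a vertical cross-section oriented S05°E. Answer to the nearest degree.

17°

The section lies 10° from the strike.
tan(apparent dip) = tan 61° · sin 10° = 0.3133
apparent dip = arctan 0.3133 = 17.39°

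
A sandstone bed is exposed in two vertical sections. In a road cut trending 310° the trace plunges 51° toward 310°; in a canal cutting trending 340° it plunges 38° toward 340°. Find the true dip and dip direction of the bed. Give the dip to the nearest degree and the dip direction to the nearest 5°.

Represent each trace as a vector plunging at its apparent dip toward its trend (east-north-up frame): v₁ = (-0.482, 0.405, -0.777), v₂ = (-0.270, 0.740, -0.616).
Cross product v₁ × v₂ gives the pole to the plane: n ∝ (-0.326, 0.087, 0.248).
True dip = arccos(n_z / |n|) = arccos(0.5916) = 53.7°.
Dip direction = azimuth of (n_x, n_y) = atan2(-0.326, 0.087) = 285°.

true dip 54°, dip direction 285°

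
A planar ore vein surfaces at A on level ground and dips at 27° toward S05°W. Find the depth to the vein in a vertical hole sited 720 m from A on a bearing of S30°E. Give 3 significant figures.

The hole lies 35° from the dip direction, so the down-dip offset is 720 × cos 35° = 589.79 m.
Depth = down-dip offset × tan(dip) = 589.79 × tan 27° = 589.79 × 0.5095
Depth = 300.51 m

301 m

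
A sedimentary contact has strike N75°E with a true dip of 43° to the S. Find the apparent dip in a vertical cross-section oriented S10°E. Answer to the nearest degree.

The strike is N75°E and the section trends S10°E; the acute angle between them is β = 85°.
tan(apparent dip) = tan 43° · sin 85° = 0.9290
α = arctan(0.9290) = 42.89°

43°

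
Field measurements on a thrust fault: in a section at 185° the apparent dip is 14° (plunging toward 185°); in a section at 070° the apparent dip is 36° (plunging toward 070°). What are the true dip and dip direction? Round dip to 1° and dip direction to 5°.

Each apparent-dip line lies in the plane. As unit vectors (x east, y north, z up), v₁ plunges 14°→185° and v₂ plunges 36°→070°.
Cross product v₁ × v₂ gives the pole to the plane: n ∝ (0.635, -0.234, 0.711).
tan δ = √(n_x²+n_y²)/n_z = 0.677/0.711, so δ = 43.6°.
The horizontal component of n points toward azimuth atan2(n_x, n_y) = 110°, the dip direction.

true dip 44°, dip direction 110°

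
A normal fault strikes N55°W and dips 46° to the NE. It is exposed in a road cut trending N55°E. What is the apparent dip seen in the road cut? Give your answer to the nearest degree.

The strike is N55°W and the section trends N55°E; the acute angle between them is β = 70°.
tan(apparent dip) = tan 46° · sin 70° = 0.9731
α = arctan(0.9731) = 44.22°

44°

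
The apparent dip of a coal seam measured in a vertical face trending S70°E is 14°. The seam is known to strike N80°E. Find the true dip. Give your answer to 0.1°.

26.5°

β = acute angle between strike N80°E and section S70°E = 30°.
tan(true dip) = tan 14° / sin 30° = 0.4987
δ = arctan(0.4987) = 26.50°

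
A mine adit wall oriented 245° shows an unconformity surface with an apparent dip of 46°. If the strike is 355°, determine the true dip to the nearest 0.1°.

47.8°

β = acute angle between strike 355° and section 245° = 70°.
tan δ = tan α / sin β = tan 46° / sin 70° = 1.0355 / 0.9397 = 1.1020
δ = arctan(1.1020) = 47.78°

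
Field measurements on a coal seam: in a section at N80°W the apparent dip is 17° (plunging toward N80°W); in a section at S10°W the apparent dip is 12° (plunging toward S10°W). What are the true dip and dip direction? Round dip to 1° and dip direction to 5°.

Each apparent-dip line lies in the plane. As unit vectors (x east, y north, z up), v₁ plunges 17°→N80°W and v₂ plunges 12°→S10°W.
The plane normal is n = v₁ × v₂ ∝ (-0.316, -0.146, 0.935).
True dip = arccos(n_z / |n|) = arccos(0.9371) = 20.4°.
Dip direction = atan2(-0.316, -0.146) = 245° (azimuth of n's horizontal projection).

true dip 20°, dip direction 245°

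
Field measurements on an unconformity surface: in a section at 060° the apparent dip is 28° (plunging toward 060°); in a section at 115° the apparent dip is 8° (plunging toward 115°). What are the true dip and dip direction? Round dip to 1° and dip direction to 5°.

true dip 30°, dip direction 040°

The two traces are lines in the plane: v₁ = (sin 60°·cos 28°, cos 60°·cos 28°, −sin 28°), v₂ = (sin 115°·cos 8°, cos 115°·cos 8°, −sin 8°).
Cross product v₁ × v₂ gives the pole to the plane: n ∝ (0.258, 0.315, 0.716).
tan δ = √(n_x²+n_y²)/n_z = 0.407/0.716, so δ = 29.6°.
The horizontal component of n points toward azimuth atan2(n_x, n_y) = 39°, the dip direction.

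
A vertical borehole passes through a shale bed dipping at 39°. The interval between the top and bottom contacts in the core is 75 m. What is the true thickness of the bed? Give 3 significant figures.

True thickness t = h · cos(dip) = 75 × cos 39°
t = 75 × 0.7771 = 58.286 m

58.3 m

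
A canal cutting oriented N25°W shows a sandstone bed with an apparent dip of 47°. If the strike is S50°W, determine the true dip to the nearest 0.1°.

48.0°

β = acute angle between strike S50°W and section N25°W = 75°.
tan(true dip) = tan 47° / sin 75° = 1.1102
true dip = arctan 1.1102 = 47.99°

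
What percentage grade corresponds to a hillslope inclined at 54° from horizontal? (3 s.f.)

138%

grade % = 100 × tan 54° = 100 × 1.3764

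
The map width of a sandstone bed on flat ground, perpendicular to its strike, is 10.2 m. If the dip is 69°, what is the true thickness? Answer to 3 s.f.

True thickness t = w · sin(dip) = 10.2 × sin 69°
t = 10.2 × 0.9336 = 9.523 m

9.52 m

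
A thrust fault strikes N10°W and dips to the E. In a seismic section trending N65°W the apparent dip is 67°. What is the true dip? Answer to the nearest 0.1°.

β = acute angle between strike N10°W and section N65°W = 55°.
tan δ = tan α / sin β = tan 67° / sin 55° = 2.3559 / 0.8192 = 2.8760
δ = arctan(2.8760) = 70.83°

70.8°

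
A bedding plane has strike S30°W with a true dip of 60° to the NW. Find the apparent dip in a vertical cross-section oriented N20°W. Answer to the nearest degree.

Angle between strike (S30°W) and section (N20°W): β = 50°.
tan α = tan 60° × sin 50° = 1.7321 × 0.7660 = 1.3268
apparent dip = arctan 1.3268 = 53.00°

53°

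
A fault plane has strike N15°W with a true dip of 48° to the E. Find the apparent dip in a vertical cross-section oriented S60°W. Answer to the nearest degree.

The strike is N15°W and the section trends S60°W; the acute angle between them is β = 75°.
tan α = tan 48° × sin 75° = 1.1106 × 0.9659 = 1.0728
apparent dip = arctan 1.0728 = 47.01°

47°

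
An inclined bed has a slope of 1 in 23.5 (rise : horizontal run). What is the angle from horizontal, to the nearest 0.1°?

2.4°

tan θ = 1/23.5 = 0.0426
θ = arctan(0.0426) = 2.44°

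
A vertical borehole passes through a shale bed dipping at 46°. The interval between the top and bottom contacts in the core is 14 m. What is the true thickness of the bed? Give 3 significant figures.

9.73 m

True thickness t = h · cos(dip) = 14 × cos 46°
t = 14 × 0.6947 = 9.725 m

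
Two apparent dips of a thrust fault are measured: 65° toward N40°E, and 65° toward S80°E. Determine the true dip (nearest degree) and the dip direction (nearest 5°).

Represent each trace as a vector plunging at its apparent dip toward its trend (east-north-up frame): v₁ = (0.272, 0.324, -0.906), v₂ = (0.416, -0.073, -0.906).
Cross product v₁ × v₂ gives the pole to the plane: n ∝ (0.360, 0.131, 0.155).
Dip δ = arctan(|n_h|/n_z) = arctan(0.383/0.155) = 68.0°.
Dip direction = azimuth of (n_x, n_y) = atan2(0.360, 0.131) = 70°.

true dip 68°, dip direction 070°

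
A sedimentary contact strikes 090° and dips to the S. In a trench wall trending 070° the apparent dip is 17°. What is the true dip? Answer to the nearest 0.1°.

41.8°

β = acute angle between strike 090° and section 070° = 20°.
tan δ = tan α / sin β = tan 17° / sin 20° = 0.3057 / 0.3420 = 0.8939
δ = arctan(0.8939) = 41.79°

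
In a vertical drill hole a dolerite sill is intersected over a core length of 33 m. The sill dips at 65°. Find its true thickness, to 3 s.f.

True thickness t = h · cos(dip) = 33 × cos 65°
t = 33 × 0.4226 = 13.946 m

13.9 m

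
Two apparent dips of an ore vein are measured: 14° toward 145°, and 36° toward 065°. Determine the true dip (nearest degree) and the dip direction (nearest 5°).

true dip 36°, dip direction 075°

Each apparent-dip line lies in the plane. As unit vectors (x east, y north, z up), v₁ plunges 14°→145° and v₂ plunges 36°→065°.
The plane normal is n = v₁ × v₂ ∝ (0.550, 0.150, 0.773).
True dip = arccos(n_z / |n|) = arccos(0.8049) = 36.4°.
Dip direction = azimuth of (n_x, n_y) = atan2(0.550, 0.150) = 75°.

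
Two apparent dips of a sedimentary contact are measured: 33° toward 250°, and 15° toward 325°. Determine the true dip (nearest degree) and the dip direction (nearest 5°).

true dip 33°, dip direction 260°

Represent each trace as a vector plunging at its apparent dip toward its trend (east-north-up frame): v₁ = (-0.788, -0.287, -0.545), v₂ = (-0.554, 0.791, -0.259).
Cross product v₁ × v₂ gives the pole to the plane: n ∝ (-0.505, -0.098, 0.782).
tan δ = √(n_x²+n_y²)/n_z = 0.515/0.782, so δ = 33.3°.
Dip direction = azimuth of (n_x, n_y) = atan2(-0.505, -0.098) = 259°.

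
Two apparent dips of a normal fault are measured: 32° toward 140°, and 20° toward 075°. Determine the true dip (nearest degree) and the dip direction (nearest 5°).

true dip 32°, dip direction 130°

The two traces are lines in the plane: v₁ = (sin 140°·cos 32°, cos 140°·cos 32°, −sin 32°), v₂ = (sin 75°·cos 20°, cos 75°·cos 20°, −sin 20°).
The plane normal is n = v₁ × v₂ ∝ (0.351, -0.295, 0.722).
Dip δ = arctan(|n_h|/n_z) = arctan(0.458/0.722) = 32.4°.
Dip direction = atan2(0.351, -0.295) = 130° (azimuth of n's horizontal projection).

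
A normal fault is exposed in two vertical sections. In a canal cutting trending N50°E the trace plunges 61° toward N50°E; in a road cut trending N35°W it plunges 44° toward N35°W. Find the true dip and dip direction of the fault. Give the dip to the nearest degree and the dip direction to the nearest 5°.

true dip 63°, dip direction 025°

Each apparent-dip line lies in the plane. As unit vectors (x east, y north, z up), v₁ plunges 61°→N50°E and v₂ plunges 44°→N35°W.
n = v₁ × v₂ = (0.299, 0.619, 0.347) (taken with n_z > 0).
Dip δ = arctan(|n_h|/n_z) = arctan(0.687/0.347) = 63.2°.
The horizontal component of n points toward azimuth atan2(n_x, n_y) = 26°, the dip direction.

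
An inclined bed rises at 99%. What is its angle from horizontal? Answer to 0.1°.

44.7°

tan θ = 99/100 = 0.9900
θ = arctan(0.9900) = 44.71°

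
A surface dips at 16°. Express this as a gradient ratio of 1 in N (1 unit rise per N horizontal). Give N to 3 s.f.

1 in 3.49

1 : N means tan θ = 1/N, so N = 1/tan 16° = 1/0.2867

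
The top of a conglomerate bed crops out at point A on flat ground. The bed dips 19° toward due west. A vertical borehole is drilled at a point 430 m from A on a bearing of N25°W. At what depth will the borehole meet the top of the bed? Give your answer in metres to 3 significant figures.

62.6 m

The hole lies 65° from the dip direction, so the down-dip offset is 430 × cos 65° = 181.73 m.
Depth = down-dip offset × tan(dip) = 181.73 × tan 19° = 181.73 × 0.3443
Depth = 62.57 m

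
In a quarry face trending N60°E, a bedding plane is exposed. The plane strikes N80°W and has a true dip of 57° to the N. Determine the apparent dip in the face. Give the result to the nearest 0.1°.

The strike is N80°W and the section trends N60°E; the acute angle between them is β = 40°.
tan α = tan 57° × sin 40° = 1.5399 × 0.6428 = 0.9898
α = arctan(0.9898) = 44.71°

44.7°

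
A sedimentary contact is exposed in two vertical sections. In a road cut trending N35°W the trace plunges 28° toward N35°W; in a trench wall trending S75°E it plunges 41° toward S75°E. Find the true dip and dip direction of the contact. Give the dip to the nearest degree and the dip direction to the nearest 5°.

Represent each trace as a vector plunging at its apparent dip toward its trend (east-north-up frame): v₁ = (-0.506, 0.723, -0.469), v₂ = (0.729, -0.195, -0.656).
The plane normal is n = v₁ × v₂ ∝ (0.566, 0.674, 0.428).
True dip = arccos(n_z / |n|) = arccos(0.4374) = 64.1°.
Dip direction = atan2(0.566, 0.674) = 40° (azimuth of n's horizontal projection).

true dip 64°, dip direction 040°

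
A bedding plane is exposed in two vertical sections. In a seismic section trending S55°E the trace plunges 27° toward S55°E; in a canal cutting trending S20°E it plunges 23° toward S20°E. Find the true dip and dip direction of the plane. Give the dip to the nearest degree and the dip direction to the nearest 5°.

Represent each trace as a vector plunging at its apparent dip toward its trend (east-north-up frame): v₁ = (0.730, -0.511, -0.454), v₂ = (0.315, -0.865, -0.391).
Cross product v₁ × v₂ gives the pole to the plane: n ∝ (0.193, -0.142, 0.470).
tan δ = √(n_x²+n_y²)/n_z = 0.240/0.470, so δ = 27.0°.
The horizontal component of n points toward azimuth atan2(n_x, n_y) = 126°, the dip direction.

true dip 27°, dip direction 125°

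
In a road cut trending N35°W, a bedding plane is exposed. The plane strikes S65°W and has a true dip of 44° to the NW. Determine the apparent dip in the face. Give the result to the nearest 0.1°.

43.6°

Angle between strike (S65°W) and section (N35°W): β = 80°.
tan α = tan 44° × sin 80° = 0.9657 × 0.9848 = 0.9510
α = arctan(0.9510) = 43.56°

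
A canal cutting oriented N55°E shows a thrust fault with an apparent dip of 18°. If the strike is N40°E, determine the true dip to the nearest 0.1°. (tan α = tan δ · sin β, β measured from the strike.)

51.5°

β = acute angle between strike N40°E and section N55°E = 15°.
tan δ = tan α / sin β = tan 18° / sin 15° = 0.3249 / 0.2588 = 1.2554
δ = arctan(1.2554) = 51.46°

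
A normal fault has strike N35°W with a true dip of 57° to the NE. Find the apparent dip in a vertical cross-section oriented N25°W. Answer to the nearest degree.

Angle between strike (N35°W) and section (N25°W): β = 10°.
tan(apparent dip) = tan 57° · sin 10° = 0.2674
α = arctan(0.2674) = 14.97°

15°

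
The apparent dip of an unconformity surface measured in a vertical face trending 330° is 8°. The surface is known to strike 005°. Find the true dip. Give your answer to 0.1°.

β = acute angle between strike 005° and section 330° = 35°.
tan(true dip) = tan 8° / sin 35° = 0.2450
true dip = arctan 0.2450 = 13.77°

13.8°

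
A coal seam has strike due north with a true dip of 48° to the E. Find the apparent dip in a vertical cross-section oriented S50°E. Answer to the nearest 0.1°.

40.4°

The strike is due north and the section trends S50°E; the acute angle between them is β = 50°.
tan α = tan 48° × sin 50° = 1.1106 × 0.7660 = 0.8508
α = arctan(0.8508) = 40.39°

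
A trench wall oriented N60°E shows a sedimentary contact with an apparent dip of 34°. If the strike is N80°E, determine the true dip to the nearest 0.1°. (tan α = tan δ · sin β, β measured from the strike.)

63.1°

β = acute angle between strike N80°E and section N60°E = 20°.
tan(true dip) = tan 34° / sin 20° = 1.9721
δ = arctan(1.9721) = 63.11°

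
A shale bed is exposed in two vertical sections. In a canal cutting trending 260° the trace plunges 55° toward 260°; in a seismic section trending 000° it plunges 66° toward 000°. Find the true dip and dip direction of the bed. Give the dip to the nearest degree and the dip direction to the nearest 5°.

true dip 71°, dip direction 320°

The two traces are lines in the plane: v₁ = (sin 260°·cos 55°, cos 260°·cos 55°, −sin 55°), v₂ = (sin 0°·cos 66°, cos 0°·cos 66°, −sin 66°).
Cross product v₁ × v₂ gives the pole to the plane: n ∝ (-0.424, 0.516, 0.230).
tan δ = √(n_x²+n_y²)/n_z = 0.668/0.230, so δ = 71.0°.
Dip direction = atan2(-0.424, 0.516) = 321° (azimuth of n's horizontal projection).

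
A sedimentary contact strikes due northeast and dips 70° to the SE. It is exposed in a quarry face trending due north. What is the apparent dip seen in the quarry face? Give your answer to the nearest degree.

The section lies 45° from the strike.
tan(apparent dip) = tan 70° · sin 45° = 1.9428
α = arctan(1.9428) = 62.76°

63°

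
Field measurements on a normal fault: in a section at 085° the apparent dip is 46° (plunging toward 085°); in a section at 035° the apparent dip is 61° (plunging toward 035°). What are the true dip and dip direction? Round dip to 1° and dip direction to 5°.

true dip 61°, dip direction 030°

Represent each trace as a vector plunging at its apparent dip toward its trend (east-north-up frame): v₁ = (0.692, 0.061, -0.719), v₂ = (0.278, 0.397, -0.875).
n = v₁ × v₂ = (0.233, 0.405, 0.258) (taken with n_z > 0).
tan δ = √(n_x²+n_y²)/n_z = 0.467/0.258, so δ = 61.1°.
Dip direction = atan2(0.233, 0.405) = 30° (azimuth of n's horizontal projection).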